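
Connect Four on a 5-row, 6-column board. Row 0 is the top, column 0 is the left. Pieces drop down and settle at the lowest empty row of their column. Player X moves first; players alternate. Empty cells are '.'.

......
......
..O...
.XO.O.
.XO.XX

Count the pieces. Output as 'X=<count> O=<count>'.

X=4 O=4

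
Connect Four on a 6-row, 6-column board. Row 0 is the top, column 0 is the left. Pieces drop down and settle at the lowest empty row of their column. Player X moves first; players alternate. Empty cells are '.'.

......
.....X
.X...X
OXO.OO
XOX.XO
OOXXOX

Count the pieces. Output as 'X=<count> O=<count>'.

X=10 O=9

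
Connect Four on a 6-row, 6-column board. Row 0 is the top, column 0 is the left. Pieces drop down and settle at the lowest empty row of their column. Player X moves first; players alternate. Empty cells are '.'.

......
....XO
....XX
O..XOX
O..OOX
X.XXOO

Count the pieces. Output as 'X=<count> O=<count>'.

X=9 O=8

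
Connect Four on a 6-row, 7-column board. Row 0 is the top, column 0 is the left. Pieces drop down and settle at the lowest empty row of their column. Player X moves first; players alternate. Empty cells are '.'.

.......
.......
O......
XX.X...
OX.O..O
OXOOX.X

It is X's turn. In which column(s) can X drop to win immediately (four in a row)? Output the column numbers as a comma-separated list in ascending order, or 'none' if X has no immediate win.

col 0: drop X → no win
col 1: drop X → WIN!
col 2: drop X → no win
col 3: drop X → no win
col 4: drop X → no win
col 5: drop X → no win
col 6: drop X → no win

Answer: 1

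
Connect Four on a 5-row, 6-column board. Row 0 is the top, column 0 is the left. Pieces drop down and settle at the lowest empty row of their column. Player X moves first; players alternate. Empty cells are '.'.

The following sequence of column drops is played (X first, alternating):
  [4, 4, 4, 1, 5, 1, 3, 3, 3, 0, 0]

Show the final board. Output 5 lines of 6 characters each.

Answer: ......
......
...XX.
XO.OO.
OO.XXX

Derivation:
Move 1: X drops in col 4, lands at row 4
Move 2: O drops in col 4, lands at row 3
Move 3: X drops in col 4, lands at row 2
Move 4: O drops in col 1, lands at row 4
Move 5: X drops in col 5, lands at row 4
Move 6: O drops in col 1, lands at row 3
Move 7: X drops in col 3, lands at row 4
Move 8: O drops in col 3, lands at row 3
Move 9: X drops in col 3, lands at row 2
Move 10: O drops in col 0, lands at row 4
Move 11: X drops in col 0, lands at row 3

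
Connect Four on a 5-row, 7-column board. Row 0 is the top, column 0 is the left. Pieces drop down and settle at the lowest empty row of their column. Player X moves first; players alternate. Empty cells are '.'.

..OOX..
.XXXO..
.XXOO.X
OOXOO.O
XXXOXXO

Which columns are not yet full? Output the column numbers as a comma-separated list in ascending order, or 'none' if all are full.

col 0: top cell = '.' → open
col 1: top cell = '.' → open
col 2: top cell = 'O' → FULL
col 3: top cell = 'O' → FULL
col 4: top cell = 'X' → FULL
col 5: top cell = '.' → open
col 6: top cell = '.' → open

Answer: 0,1,5,6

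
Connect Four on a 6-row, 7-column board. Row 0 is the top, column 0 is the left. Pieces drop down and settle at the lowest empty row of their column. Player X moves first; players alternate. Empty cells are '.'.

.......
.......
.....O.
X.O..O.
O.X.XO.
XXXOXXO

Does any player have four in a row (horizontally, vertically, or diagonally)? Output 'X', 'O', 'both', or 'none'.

none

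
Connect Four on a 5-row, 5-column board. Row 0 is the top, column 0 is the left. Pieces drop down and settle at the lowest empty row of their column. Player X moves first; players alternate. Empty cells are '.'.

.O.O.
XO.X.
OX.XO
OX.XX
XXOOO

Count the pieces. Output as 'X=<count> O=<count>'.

X=9 O=9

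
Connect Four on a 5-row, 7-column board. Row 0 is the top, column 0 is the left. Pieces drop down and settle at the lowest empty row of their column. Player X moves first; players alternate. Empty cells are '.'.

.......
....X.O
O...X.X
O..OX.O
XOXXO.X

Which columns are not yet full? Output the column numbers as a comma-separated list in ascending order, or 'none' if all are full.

Answer: 0,1,2,3,4,5,6

Derivation:
col 0: top cell = '.' → open
col 1: top cell = '.' → open
col 2: top cell = '.' → open
col 3: top cell = '.' → open
col 4: top cell = '.' → open
col 5: top cell = '.' → open
col 6: top cell = '.' → open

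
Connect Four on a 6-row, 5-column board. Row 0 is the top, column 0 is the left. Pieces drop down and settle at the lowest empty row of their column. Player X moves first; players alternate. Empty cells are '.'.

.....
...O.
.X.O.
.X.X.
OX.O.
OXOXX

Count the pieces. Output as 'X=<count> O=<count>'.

X=7 O=6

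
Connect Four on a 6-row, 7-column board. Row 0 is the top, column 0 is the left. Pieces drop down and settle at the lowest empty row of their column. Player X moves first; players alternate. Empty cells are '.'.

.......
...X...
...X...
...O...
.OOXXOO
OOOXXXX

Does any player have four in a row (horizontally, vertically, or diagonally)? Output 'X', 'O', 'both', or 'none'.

X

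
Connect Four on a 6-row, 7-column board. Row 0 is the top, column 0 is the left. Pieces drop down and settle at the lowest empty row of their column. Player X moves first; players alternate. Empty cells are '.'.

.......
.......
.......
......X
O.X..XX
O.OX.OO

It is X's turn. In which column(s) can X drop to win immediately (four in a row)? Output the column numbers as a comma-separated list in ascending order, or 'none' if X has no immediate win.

col 0: drop X → no win
col 1: drop X → no win
col 2: drop X → no win
col 3: drop X → no win
col 4: drop X → no win
col 5: drop X → no win
col 6: drop X → no win

Answer: none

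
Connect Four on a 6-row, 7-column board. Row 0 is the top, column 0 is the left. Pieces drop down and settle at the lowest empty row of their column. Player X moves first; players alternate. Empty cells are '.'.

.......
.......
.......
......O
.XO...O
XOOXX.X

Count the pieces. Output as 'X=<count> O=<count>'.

X=5 O=5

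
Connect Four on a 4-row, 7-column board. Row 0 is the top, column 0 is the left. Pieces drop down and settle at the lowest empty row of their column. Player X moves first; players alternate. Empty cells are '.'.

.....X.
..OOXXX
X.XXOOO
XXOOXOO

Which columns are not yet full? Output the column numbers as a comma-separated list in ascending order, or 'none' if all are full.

col 0: top cell = '.' → open
col 1: top cell = '.' → open
col 2: top cell = '.' → open
col 3: top cell = '.' → open
col 4: top cell = '.' → open
col 5: top cell = 'X' → FULL
col 6: top cell = '.' → open

Answer: 0,1,2,3,4,6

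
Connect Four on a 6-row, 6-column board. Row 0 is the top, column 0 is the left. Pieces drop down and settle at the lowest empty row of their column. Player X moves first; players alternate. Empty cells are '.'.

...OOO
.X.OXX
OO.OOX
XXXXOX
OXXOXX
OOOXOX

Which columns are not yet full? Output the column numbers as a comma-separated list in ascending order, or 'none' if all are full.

Answer: 0,1,2

Derivation:
col 0: top cell = '.' → open
col 1: top cell = '.' → open
col 2: top cell = '.' → open
col 3: top cell = 'O' → FULL
col 4: top cell = 'O' → FULL
col 5: top cell = 'O' → FULL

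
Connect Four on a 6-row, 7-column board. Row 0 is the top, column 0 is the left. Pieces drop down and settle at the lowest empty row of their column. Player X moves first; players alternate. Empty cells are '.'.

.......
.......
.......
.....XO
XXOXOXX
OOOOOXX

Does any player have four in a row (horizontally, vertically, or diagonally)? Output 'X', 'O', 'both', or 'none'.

O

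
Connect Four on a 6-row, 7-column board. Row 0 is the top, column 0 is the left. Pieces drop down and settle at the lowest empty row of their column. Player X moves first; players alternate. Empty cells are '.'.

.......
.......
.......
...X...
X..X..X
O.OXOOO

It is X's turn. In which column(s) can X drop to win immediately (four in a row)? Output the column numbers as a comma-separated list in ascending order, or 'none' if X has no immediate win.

col 0: drop X → no win
col 1: drop X → no win
col 2: drop X → no win
col 3: drop X → WIN!
col 4: drop X → no win
col 5: drop X → no win
col 6: drop X → no win

Answer: 3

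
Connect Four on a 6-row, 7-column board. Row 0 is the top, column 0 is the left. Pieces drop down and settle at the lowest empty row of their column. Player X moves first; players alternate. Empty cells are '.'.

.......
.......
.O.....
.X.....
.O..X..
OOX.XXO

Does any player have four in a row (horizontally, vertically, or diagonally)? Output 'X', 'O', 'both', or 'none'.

none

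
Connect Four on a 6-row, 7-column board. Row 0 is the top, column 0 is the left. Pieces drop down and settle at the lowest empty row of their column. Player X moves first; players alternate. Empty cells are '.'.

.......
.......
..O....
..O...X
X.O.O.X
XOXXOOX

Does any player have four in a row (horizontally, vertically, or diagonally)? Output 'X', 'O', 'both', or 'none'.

none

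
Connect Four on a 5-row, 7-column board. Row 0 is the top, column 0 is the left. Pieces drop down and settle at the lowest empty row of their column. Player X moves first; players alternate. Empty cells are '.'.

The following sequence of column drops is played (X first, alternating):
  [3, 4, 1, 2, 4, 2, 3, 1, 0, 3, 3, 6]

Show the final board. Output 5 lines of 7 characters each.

Move 1: X drops in col 3, lands at row 4
Move 2: O drops in col 4, lands at row 4
Move 3: X drops in col 1, lands at row 4
Move 4: O drops in col 2, lands at row 4
Move 5: X drops in col 4, lands at row 3
Move 6: O drops in col 2, lands at row 3
Move 7: X drops in col 3, lands at row 3
Move 8: O drops in col 1, lands at row 3
Move 9: X drops in col 0, lands at row 4
Move 10: O drops in col 3, lands at row 2
Move 11: X drops in col 3, lands at row 1
Move 12: O drops in col 6, lands at row 4

Answer: .......
...X...
...O...
.OOXX..
XXOXO.O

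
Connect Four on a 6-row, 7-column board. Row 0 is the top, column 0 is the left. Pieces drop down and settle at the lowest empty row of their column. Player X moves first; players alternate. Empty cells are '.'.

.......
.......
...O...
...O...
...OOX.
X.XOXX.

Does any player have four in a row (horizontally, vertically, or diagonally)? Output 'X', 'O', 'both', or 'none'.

O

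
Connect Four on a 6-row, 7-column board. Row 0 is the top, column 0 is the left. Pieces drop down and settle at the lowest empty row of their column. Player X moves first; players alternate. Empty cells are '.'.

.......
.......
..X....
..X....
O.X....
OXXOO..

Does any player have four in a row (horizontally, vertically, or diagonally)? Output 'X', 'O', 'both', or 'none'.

X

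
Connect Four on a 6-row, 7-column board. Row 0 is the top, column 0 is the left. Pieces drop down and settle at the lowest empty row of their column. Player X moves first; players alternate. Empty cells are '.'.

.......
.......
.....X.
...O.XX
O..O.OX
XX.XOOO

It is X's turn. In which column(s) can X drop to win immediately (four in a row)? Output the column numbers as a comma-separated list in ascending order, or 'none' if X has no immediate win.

col 0: drop X → no win
col 1: drop X → no win
col 2: drop X → WIN!
col 3: drop X → no win
col 4: drop X → no win
col 5: drop X → no win
col 6: drop X → no win

Answer: 2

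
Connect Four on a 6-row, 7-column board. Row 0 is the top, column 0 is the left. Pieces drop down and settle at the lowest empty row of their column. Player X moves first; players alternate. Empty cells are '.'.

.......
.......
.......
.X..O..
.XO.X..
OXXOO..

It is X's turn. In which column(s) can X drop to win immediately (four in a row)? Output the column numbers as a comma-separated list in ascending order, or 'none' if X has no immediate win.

Answer: 1

Derivation:
col 0: drop X → no win
col 1: drop X → WIN!
col 2: drop X → no win
col 3: drop X → no win
col 4: drop X → no win
col 5: drop X → no win
col 6: drop X → no win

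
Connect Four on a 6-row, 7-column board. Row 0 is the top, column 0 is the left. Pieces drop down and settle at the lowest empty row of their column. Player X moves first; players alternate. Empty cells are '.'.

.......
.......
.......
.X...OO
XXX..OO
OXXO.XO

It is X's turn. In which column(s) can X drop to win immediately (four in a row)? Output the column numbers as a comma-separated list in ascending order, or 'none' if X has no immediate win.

Answer: 1,3

Derivation:
col 0: drop X → no win
col 1: drop X → WIN!
col 2: drop X → no win
col 3: drop X → WIN!
col 4: drop X → no win
col 5: drop X → no win
col 6: drop X → no win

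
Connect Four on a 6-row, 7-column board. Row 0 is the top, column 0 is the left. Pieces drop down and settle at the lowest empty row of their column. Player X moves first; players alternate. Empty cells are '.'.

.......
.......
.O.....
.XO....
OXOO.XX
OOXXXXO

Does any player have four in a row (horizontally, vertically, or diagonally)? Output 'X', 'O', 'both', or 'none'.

X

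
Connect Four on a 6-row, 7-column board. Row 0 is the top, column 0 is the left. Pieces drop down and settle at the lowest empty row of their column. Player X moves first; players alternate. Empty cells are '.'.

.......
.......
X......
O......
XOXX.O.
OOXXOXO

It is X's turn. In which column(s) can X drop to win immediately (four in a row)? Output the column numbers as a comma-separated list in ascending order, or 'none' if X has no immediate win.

col 0: drop X → no win
col 1: drop X → WIN!
col 2: drop X → no win
col 3: drop X → no win
col 4: drop X → no win
col 5: drop X → no win
col 6: drop X → no win

Answer: 1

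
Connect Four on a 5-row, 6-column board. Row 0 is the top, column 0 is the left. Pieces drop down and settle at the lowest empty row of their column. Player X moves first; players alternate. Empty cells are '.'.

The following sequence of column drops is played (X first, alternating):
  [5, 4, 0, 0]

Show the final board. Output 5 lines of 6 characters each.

Move 1: X drops in col 5, lands at row 4
Move 2: O drops in col 4, lands at row 4
Move 3: X drops in col 0, lands at row 4
Move 4: O drops in col 0, lands at row 3

Answer: ......
......
......
O.....
X...OX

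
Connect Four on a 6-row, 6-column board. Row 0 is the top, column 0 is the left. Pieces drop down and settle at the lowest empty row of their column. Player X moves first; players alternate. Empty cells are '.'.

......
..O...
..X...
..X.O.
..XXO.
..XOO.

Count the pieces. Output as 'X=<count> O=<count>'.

X=5 O=5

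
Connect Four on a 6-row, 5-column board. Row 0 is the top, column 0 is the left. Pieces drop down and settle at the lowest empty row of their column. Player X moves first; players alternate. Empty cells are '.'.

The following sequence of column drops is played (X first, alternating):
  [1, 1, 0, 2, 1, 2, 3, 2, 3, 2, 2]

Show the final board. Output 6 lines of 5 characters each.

Answer: .....
..X..
..O..
.XO..
.OOX.
XXOX.

Derivation:
Move 1: X drops in col 1, lands at row 5
Move 2: O drops in col 1, lands at row 4
Move 3: X drops in col 0, lands at row 5
Move 4: O drops in col 2, lands at row 5
Move 5: X drops in col 1, lands at row 3
Move 6: O drops in col 2, lands at row 4
Move 7: X drops in col 3, lands at row 5
Move 8: O drops in col 2, lands at row 3
Move 9: X drops in col 3, lands at row 4
Move 10: O drops in col 2, lands at row 2
Move 11: X drops in col 2, lands at row 1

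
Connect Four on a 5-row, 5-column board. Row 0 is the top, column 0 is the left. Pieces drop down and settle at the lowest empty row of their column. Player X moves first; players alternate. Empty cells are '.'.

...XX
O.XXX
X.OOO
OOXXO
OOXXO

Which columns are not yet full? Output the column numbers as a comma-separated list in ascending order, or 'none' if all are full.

col 0: top cell = '.' → open
col 1: top cell = '.' → open
col 2: top cell = '.' → open
col 3: top cell = 'X' → FULL
col 4: top cell = 'X' → FULL

Answer: 0,1,2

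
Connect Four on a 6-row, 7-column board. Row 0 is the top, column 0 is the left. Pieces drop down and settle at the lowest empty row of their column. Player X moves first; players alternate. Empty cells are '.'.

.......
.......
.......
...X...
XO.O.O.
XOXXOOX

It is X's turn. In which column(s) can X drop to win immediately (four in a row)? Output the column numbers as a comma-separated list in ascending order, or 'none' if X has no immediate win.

col 0: drop X → no win
col 1: drop X → no win
col 2: drop X → no win
col 3: drop X → no win
col 4: drop X → no win
col 5: drop X → no win
col 6: drop X → no win

Answer: none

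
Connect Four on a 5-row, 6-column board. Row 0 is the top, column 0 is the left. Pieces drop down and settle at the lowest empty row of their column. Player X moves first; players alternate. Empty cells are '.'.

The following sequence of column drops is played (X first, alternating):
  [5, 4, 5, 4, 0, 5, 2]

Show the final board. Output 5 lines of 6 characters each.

Answer: ......
......
.....O
....OX
X.X.OX

Derivation:
Move 1: X drops in col 5, lands at row 4
Move 2: O drops in col 4, lands at row 4
Move 3: X drops in col 5, lands at row 3
Move 4: O drops in col 4, lands at row 3
Move 5: X drops in col 0, lands at row 4
Move 6: O drops in col 5, lands at row 2
Move 7: X drops in col 2, lands at row 4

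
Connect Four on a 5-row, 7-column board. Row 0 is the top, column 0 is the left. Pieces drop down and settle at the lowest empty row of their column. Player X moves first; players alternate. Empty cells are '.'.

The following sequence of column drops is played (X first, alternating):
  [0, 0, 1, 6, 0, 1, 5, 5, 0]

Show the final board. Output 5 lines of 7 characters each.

Move 1: X drops in col 0, lands at row 4
Move 2: O drops in col 0, lands at row 3
Move 3: X drops in col 1, lands at row 4
Move 4: O drops in col 6, lands at row 4
Move 5: X drops in col 0, lands at row 2
Move 6: O drops in col 1, lands at row 3
Move 7: X drops in col 5, lands at row 4
Move 8: O drops in col 5, lands at row 3
Move 9: X drops in col 0, lands at row 1

Answer: .......
X......
X......
OO...O.
XX...XO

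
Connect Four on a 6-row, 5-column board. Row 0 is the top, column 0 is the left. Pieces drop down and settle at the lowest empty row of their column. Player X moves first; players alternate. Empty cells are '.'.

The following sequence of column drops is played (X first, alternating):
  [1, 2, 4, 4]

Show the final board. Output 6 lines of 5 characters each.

Move 1: X drops in col 1, lands at row 5
Move 2: O drops in col 2, lands at row 5
Move 3: X drops in col 4, lands at row 5
Move 4: O drops in col 4, lands at row 4

Answer: .....
.....
.....
.....
....O
.XO.X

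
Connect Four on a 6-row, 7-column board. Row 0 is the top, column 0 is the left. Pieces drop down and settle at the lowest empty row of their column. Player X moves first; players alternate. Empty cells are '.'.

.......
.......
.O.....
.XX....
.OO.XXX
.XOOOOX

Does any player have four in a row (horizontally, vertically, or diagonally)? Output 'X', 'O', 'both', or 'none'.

O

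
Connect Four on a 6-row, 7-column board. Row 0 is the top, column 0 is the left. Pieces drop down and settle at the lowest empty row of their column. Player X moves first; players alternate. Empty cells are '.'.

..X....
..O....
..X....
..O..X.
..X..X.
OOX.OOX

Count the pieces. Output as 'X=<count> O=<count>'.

X=7 O=6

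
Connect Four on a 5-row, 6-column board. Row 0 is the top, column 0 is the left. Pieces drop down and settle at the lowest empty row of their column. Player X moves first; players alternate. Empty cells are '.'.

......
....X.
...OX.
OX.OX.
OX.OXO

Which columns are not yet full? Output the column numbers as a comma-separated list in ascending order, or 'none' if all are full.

Answer: 0,1,2,3,4,5

Derivation:
col 0: top cell = '.' → open
col 1: top cell = '.' → open
col 2: top cell = '.' → open
col 3: top cell = '.' → open
col 4: top cell = '.' → open
col 5: top cell = '.' → open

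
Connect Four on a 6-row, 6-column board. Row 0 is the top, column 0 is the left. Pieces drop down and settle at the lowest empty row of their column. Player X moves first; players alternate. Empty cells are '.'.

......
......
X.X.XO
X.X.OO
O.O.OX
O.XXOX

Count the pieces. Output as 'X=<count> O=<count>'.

X=9 O=8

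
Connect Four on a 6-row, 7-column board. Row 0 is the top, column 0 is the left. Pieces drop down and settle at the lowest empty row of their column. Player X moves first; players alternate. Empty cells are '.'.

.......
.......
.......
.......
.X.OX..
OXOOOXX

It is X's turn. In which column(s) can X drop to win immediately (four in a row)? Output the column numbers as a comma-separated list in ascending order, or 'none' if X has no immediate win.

col 0: drop X → no win
col 1: drop X → no win
col 2: drop X → no win
col 3: drop X → no win
col 4: drop X → no win
col 5: drop X → no win
col 6: drop X → no win

Answer: none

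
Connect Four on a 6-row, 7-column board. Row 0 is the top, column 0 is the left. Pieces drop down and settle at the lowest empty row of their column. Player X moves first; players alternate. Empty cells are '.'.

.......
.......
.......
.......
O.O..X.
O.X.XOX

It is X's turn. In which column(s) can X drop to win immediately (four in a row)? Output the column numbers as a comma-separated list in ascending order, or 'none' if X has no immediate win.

Answer: none

Derivation:
col 0: drop X → no win
col 1: drop X → no win
col 2: drop X → no win
col 3: drop X → no win
col 4: drop X → no win
col 5: drop X → no win
col 6: drop X → no win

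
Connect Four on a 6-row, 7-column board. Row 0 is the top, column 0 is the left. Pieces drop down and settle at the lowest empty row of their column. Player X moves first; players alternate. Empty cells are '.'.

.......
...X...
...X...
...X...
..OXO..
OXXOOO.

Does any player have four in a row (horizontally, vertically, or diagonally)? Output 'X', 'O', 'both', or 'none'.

X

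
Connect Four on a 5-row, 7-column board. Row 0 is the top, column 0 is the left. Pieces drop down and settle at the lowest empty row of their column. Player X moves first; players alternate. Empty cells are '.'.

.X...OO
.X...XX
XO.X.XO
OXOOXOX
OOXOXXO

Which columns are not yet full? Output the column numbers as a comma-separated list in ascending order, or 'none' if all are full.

Answer: 0,2,3,4

Derivation:
col 0: top cell = '.' → open
col 1: top cell = 'X' → FULL
col 2: top cell = '.' → open
col 3: top cell = '.' → open
col 4: top cell = '.' → open
col 5: top cell = 'O' → FULL
col 6: top cell = 'O' → FULL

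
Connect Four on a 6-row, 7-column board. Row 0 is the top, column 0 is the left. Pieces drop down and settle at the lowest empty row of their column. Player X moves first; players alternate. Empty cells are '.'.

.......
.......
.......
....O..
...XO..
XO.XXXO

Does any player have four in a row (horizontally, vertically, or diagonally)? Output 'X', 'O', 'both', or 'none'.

none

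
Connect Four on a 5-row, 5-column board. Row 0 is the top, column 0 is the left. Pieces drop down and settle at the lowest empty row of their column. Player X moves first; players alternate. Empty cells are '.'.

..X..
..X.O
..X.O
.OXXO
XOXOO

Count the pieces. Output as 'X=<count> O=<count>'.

X=7 O=7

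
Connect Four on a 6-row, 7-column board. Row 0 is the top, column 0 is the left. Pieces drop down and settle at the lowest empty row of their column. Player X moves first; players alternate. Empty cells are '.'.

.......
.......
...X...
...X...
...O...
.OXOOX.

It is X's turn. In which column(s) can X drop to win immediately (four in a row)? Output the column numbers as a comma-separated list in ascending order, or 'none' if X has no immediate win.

col 0: drop X → no win
col 1: drop X → no win
col 2: drop X → no win
col 3: drop X → no win
col 4: drop X → no win
col 5: drop X → no win
col 6: drop X → no win

Answer: none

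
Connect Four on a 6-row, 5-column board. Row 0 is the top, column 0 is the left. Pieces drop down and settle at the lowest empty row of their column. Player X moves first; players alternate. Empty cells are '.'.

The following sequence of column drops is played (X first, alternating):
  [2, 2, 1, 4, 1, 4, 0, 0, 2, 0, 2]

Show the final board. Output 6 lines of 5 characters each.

Move 1: X drops in col 2, lands at row 5
Move 2: O drops in col 2, lands at row 4
Move 3: X drops in col 1, lands at row 5
Move 4: O drops in col 4, lands at row 5
Move 5: X drops in col 1, lands at row 4
Move 6: O drops in col 4, lands at row 4
Move 7: X drops in col 0, lands at row 5
Move 8: O drops in col 0, lands at row 4
Move 9: X drops in col 2, lands at row 3
Move 10: O drops in col 0, lands at row 3
Move 11: X drops in col 2, lands at row 2

Answer: .....
.....
..X..
O.X..
OXO.O
XXX.O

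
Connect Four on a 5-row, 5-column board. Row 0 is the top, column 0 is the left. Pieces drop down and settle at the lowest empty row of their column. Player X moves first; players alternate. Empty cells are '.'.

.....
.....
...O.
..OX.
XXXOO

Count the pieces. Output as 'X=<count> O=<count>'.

X=4 O=4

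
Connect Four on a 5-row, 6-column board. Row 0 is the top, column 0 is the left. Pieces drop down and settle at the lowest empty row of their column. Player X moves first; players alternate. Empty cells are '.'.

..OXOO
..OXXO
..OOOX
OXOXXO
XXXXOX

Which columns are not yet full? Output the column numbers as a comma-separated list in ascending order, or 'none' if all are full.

col 0: top cell = '.' → open
col 1: top cell = '.' → open
col 2: top cell = 'O' → FULL
col 3: top cell = 'X' → FULL
col 4: top cell = 'O' → FULL
col 5: top cell = 'O' → FULL

Answer: 0,1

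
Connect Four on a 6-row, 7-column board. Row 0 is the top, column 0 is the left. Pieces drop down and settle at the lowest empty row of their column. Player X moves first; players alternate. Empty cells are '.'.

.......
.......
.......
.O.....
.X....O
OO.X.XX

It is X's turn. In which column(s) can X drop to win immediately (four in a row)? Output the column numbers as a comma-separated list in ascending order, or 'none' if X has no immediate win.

Answer: 4

Derivation:
col 0: drop X → no win
col 1: drop X → no win
col 2: drop X → no win
col 3: drop X → no win
col 4: drop X → WIN!
col 5: drop X → no win
col 6: drop X → no win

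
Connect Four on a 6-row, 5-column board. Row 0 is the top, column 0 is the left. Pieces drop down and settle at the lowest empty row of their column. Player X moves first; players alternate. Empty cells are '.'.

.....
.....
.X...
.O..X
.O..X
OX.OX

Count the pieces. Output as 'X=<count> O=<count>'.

X=5 O=4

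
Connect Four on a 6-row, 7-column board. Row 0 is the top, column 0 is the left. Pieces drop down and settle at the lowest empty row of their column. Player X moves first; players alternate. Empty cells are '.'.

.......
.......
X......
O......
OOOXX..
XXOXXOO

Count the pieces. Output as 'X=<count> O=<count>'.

X=7 O=7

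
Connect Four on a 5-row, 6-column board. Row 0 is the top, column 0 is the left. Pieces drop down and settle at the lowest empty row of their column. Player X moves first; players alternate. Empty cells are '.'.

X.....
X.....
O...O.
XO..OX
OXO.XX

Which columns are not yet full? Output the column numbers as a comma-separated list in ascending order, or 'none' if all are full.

col 0: top cell = 'X' → FULL
col 1: top cell = '.' → open
col 2: top cell = '.' → open
col 3: top cell = '.' → open
col 4: top cell = '.' → open
col 5: top cell = '.' → open

Answer: 1,2,3,4,5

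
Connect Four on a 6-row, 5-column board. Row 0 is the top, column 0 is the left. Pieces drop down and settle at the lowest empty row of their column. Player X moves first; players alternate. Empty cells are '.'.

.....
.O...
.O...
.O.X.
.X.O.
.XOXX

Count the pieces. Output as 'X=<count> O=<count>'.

X=5 O=5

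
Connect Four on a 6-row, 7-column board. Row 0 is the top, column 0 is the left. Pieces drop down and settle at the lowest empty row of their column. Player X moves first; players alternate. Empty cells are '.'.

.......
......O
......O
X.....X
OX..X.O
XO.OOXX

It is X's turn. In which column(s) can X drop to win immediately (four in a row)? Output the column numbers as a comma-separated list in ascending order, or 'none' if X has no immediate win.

Answer: none

Derivation:
col 0: drop X → no win
col 1: drop X → no win
col 2: drop X → no win
col 3: drop X → no win
col 4: drop X → no win
col 5: drop X → no win
col 6: drop X → no win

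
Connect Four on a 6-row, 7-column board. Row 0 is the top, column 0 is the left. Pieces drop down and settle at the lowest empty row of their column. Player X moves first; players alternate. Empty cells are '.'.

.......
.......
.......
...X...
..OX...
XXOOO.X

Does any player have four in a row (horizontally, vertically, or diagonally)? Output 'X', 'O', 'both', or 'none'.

none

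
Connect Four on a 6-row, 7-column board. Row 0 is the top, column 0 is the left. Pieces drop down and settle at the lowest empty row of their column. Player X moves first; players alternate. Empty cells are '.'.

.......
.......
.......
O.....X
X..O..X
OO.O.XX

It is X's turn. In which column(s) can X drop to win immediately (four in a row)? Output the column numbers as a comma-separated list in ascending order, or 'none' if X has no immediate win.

col 0: drop X → no win
col 1: drop X → no win
col 2: drop X → no win
col 3: drop X → no win
col 4: drop X → no win
col 5: drop X → no win
col 6: drop X → WIN!

Answer: 6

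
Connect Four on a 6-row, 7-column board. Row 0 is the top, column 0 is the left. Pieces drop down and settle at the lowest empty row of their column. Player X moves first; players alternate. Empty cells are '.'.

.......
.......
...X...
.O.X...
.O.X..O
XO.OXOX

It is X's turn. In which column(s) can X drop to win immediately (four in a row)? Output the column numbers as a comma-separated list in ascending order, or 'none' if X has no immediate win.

col 0: drop X → no win
col 1: drop X → no win
col 2: drop X → no win
col 3: drop X → WIN!
col 4: drop X → no win
col 5: drop X → no win
col 6: drop X → no win

Answer: 3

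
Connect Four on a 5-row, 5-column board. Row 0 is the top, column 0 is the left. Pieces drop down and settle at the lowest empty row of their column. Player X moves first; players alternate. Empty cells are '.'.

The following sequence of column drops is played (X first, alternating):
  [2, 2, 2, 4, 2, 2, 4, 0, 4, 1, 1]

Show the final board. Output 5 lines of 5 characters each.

Answer: ..O..
..X..
..X.X
.XO.X
OOX.O

Derivation:
Move 1: X drops in col 2, lands at row 4
Move 2: O drops in col 2, lands at row 3
Move 3: X drops in col 2, lands at row 2
Move 4: O drops in col 4, lands at row 4
Move 5: X drops in col 2, lands at row 1
Move 6: O drops in col 2, lands at row 0
Move 7: X drops in col 4, lands at row 3
Move 8: O drops in col 0, lands at row 4
Move 9: X drops in col 4, lands at row 2
Move 10: O drops in col 1, lands at row 4
Move 11: X drops in col 1, lands at row 3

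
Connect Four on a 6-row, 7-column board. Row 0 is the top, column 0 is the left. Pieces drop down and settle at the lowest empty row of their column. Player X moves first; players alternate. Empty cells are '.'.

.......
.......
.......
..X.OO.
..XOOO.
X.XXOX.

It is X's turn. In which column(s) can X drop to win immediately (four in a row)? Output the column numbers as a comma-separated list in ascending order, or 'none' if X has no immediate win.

Answer: 1,2

Derivation:
col 0: drop X → no win
col 1: drop X → WIN!
col 2: drop X → WIN!
col 3: drop X → no win
col 4: drop X → no win
col 5: drop X → no win
col 6: drop X → no win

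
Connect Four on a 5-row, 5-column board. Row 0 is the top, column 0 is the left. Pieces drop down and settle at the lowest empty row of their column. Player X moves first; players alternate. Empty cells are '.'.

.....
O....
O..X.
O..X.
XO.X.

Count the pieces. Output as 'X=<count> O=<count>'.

X=4 O=4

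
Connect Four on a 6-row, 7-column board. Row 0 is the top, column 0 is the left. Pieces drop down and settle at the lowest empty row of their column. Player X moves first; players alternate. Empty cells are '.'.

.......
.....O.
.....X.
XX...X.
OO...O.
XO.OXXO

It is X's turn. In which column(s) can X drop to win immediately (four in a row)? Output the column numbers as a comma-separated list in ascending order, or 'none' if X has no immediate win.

col 0: drop X → no win
col 1: drop X → no win
col 2: drop X → no win
col 3: drop X → no win
col 4: drop X → no win
col 5: drop X → no win
col 6: drop X → no win

Answer: none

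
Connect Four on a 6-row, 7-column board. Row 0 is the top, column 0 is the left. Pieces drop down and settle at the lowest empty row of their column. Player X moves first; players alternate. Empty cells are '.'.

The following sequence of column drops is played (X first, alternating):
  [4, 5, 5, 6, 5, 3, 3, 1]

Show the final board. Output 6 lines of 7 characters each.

Answer: .......
.......
.......
.....X.
...X.X.
.O.OXOO

Derivation:
Move 1: X drops in col 4, lands at row 5
Move 2: O drops in col 5, lands at row 5
Move 3: X drops in col 5, lands at row 4
Move 4: O drops in col 6, lands at row 5
Move 5: X drops in col 5, lands at row 3
Move 6: O drops in col 3, lands at row 5
Move 7: X drops in col 3, lands at row 4
Move 8: O drops in col 1, lands at row 5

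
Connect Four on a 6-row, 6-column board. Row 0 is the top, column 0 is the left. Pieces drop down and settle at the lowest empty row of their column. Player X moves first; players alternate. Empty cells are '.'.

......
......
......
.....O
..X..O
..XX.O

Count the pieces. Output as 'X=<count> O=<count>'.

X=3 O=3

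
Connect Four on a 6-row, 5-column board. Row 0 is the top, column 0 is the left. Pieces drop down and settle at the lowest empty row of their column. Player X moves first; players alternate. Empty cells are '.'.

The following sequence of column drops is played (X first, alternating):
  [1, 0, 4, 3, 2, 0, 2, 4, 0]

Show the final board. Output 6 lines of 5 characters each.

Answer: .....
.....
.....
X....
O.X.O
OXXOX

Derivation:
Move 1: X drops in col 1, lands at row 5
Move 2: O drops in col 0, lands at row 5
Move 3: X drops in col 4, lands at row 5
Move 4: O drops in col 3, lands at row 5
Move 5: X drops in col 2, lands at row 5
Move 6: O drops in col 0, lands at row 4
Move 7: X drops in col 2, lands at row 4
Move 8: O drops in col 4, lands at row 4
Move 9: X drops in col 0, lands at row 3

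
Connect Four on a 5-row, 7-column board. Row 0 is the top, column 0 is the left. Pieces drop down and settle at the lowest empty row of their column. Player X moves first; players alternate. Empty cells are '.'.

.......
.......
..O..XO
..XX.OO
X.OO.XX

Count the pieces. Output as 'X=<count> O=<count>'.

X=6 O=6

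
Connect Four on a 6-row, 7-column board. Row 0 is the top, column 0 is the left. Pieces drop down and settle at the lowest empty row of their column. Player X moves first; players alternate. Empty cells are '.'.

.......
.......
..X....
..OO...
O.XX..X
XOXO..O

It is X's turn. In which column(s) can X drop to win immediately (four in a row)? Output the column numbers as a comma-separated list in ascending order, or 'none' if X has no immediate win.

col 0: drop X → no win
col 1: drop X → no win
col 2: drop X → no win
col 3: drop X → no win
col 4: drop X → no win
col 5: drop X → no win
col 6: drop X → no win

Answer: none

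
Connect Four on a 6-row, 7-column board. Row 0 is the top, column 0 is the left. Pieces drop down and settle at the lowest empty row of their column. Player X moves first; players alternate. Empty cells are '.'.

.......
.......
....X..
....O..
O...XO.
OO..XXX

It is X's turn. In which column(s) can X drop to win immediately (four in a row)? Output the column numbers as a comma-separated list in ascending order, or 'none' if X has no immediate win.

col 0: drop X → no win
col 1: drop X → no win
col 2: drop X → no win
col 3: drop X → WIN!
col 4: drop X → no win
col 5: drop X → no win
col 6: drop X → no win

Answer: 3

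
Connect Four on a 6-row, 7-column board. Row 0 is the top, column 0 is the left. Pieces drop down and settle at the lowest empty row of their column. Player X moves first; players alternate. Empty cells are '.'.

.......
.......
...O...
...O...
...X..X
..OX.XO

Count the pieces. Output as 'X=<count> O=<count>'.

X=4 O=4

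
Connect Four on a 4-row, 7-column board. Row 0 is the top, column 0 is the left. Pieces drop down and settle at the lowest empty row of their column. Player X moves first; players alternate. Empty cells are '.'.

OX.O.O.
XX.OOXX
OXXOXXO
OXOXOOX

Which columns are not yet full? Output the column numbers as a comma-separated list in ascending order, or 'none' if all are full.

Answer: 2,4,6

Derivation:
col 0: top cell = 'O' → FULL
col 1: top cell = 'X' → FULL
col 2: top cell = '.' → open
col 3: top cell = 'O' → FULL
col 4: top cell = '.' → open
col 5: top cell = 'O' → FULL
col 6: top cell = '.' → open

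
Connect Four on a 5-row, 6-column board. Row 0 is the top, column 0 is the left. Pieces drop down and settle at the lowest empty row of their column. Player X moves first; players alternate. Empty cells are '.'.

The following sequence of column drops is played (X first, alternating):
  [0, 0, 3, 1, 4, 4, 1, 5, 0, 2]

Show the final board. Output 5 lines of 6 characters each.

Move 1: X drops in col 0, lands at row 4
Move 2: O drops in col 0, lands at row 3
Move 3: X drops in col 3, lands at row 4
Move 4: O drops in col 1, lands at row 4
Move 5: X drops in col 4, lands at row 4
Move 6: O drops in col 4, lands at row 3
Move 7: X drops in col 1, lands at row 3
Move 8: O drops in col 5, lands at row 4
Move 9: X drops in col 0, lands at row 2
Move 10: O drops in col 2, lands at row 4

Answer: ......
......
X.....
OX..O.
XOOXXO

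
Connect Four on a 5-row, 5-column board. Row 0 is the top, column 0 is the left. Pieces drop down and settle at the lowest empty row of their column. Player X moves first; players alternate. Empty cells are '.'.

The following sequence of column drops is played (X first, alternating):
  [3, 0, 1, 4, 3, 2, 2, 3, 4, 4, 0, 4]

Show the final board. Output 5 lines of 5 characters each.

Answer: .....
....O
...OO
X.XXX
OXOXO

Derivation:
Move 1: X drops in col 3, lands at row 4
Move 2: O drops in col 0, lands at row 4
Move 3: X drops in col 1, lands at row 4
Move 4: O drops in col 4, lands at row 4
Move 5: X drops in col 3, lands at row 3
Move 6: O drops in col 2, lands at row 4
Move 7: X drops in col 2, lands at row 3
Move 8: O drops in col 3, lands at row 2
Move 9: X drops in col 4, lands at row 3
Move 10: O drops in col 4, lands at row 2
Move 11: X drops in col 0, lands at row 3
Move 12: O drops in col 4, lands at row 1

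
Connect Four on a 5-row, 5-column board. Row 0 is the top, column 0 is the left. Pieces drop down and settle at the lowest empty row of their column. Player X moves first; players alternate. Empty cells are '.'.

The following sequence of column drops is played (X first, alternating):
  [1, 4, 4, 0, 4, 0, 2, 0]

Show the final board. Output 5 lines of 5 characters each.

Answer: .....
.....
O...X
O...X
OXX.O

Derivation:
Move 1: X drops in col 1, lands at row 4
Move 2: O drops in col 4, lands at row 4
Move 3: X drops in col 4, lands at row 3
Move 4: O drops in col 0, lands at row 4
Move 5: X drops in col 4, lands at row 2
Move 6: O drops in col 0, lands at row 3
Move 7: X drops in col 2, lands at row 4
Move 8: O drops in col 0, lands at row 2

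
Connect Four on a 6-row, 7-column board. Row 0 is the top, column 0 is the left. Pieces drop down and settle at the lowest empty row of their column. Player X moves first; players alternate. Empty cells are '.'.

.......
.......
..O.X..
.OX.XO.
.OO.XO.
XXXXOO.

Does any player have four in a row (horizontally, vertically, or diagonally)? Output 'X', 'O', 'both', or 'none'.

X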